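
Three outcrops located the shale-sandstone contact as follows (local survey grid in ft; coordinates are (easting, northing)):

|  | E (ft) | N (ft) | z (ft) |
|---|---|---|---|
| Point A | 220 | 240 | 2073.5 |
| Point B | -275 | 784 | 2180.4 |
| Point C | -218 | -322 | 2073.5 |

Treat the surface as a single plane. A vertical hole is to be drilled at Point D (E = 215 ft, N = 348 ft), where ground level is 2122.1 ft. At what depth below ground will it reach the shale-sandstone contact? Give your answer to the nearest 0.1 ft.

Let the plane be z = a·E + b·N + c.
Point B−Point A: −495a + 544b = 106.9;  Point C−Point A: −438a − 562b = 0.
Solving gives a = −0.11633, b = 0.09066.
Then c = 2073.5 − a·220 − b·240 = 2077.33.
At (215, 348): z_contact = −25.01 + 31.55 + 2077.33 = 2083.87 ft.
Depth below ground = 2122.1 − 2083.87 = 38.2 ft.

38.2 ft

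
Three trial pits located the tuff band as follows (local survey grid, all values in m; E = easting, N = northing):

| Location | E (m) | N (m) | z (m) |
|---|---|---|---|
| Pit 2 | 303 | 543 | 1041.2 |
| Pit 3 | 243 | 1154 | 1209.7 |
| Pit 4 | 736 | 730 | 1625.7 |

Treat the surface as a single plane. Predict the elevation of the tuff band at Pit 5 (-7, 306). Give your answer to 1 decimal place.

582.3 m

Let the plane be z = a·E + b·N + c.
Pit 3−Pit 2: −60a + 611b = 168.5;  Pit 4−Pit 2: 433a + 187b = 584.5.
Solving gives a = 1.180711, b = 0.391723.
Then c = 1041.2 − a·303 − b·543 = 470.74.
At (-7, 306): z = −8.3 + 119.9 + 470.74 = 582.3 m.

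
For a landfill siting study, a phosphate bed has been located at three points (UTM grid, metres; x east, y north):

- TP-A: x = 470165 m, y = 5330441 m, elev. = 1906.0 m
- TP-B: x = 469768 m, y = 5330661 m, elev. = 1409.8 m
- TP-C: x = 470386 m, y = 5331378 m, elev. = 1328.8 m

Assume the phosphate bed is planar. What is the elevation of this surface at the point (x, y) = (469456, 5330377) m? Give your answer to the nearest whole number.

Two edge vectors: TP-A→TP-B = (-397, 220, -496.2), TP-A→TP-C = (221, 937, -577.2).
Normal n = (TP-A→TP-B) × (TP-A→TP-C) = (337955.4, -338808.6, -420609).
So ∂z/∂x = −n_x/n_z = 0.80349065 and ∂z/∂y = −n_y/n_z = −0.80551914.
Intercept c from TP-A: 1906 − 377773.18 + 4293772.25 = 3917905.07.
At (469456, 5330377): z = 377203.5 − 4293720.7 + 3917905.07 = 1387.9 m.

1388 m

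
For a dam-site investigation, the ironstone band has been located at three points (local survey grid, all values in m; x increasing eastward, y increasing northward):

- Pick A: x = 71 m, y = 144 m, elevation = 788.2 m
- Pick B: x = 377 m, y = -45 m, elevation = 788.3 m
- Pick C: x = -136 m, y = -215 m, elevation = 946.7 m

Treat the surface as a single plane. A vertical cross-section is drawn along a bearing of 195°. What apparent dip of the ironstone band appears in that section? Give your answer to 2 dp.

Let the plane be z = a·x + b·y + c.
Pick B−Pick A: 306a − 189b = 0.1;  Pick C−Pick A: −207a − 359b = 158.5.
Solving gives a = −0.20084, b = −0.32570.
Unit vector along 195° is (sin 195°, cos 195°) = (-0.2588, -0.9659).
Slope in that direction = a·(-0.2588) + b·(-0.9659) = 0.36658.
Apparent dip = arctan|0.36658| = 20.13° (true dip is 20.9°, so apparent ≤ true as expected).

20.13°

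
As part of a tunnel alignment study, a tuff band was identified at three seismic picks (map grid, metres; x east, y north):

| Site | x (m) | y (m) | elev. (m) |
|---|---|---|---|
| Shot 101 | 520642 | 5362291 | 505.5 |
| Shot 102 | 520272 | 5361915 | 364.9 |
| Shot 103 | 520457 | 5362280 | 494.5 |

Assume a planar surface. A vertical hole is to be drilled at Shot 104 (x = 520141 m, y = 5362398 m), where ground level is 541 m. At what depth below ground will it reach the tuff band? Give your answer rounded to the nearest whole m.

19 m

Two edge vectors: Shot 101→Shot 102 = (-370, -376, -140.6), Shot 101→Shot 103 = (-185, -11, -11).
Normal n = (Shot 101→Shot 102) × (Shot 101→Shot 103) = (2589.4, 21941, -65490).
So ∂z/∂x = −n_x/n_z = 0.03953886 and ∂z/∂y = −n_y/n_z = 0.33502825.
Intercept c from Shot 101: 505.5 − 20585.59 − 1796518.96 = −1816599.05.
At (520141, 5362398): z_contact = 20565.8 + 1796554.8 − 1816599.05 = 521.5 m.
Depth below ground = 541 − 521.5 = 19 m.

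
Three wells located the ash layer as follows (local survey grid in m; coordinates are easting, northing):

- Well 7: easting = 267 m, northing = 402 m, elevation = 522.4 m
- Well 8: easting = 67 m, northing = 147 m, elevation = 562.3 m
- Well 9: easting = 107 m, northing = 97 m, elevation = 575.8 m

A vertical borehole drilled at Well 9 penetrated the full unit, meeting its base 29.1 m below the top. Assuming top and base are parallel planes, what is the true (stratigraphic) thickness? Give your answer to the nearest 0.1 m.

28.4 m

Let the plane be z = a·easting + b·northing + c.
Well 8−Well 7: −200a − 255b = 39.9;  Well 9−Well 7: −160a − 305b = 53.4.
Solving gives a = 0.07166, b = −0.21267.
|∇z| = √(a²+b²) = 0.22442, so dip δ = arctan(0.22442) = 12.65°.
True thickness = vertical thickness × cos δ = 29.1 × cos 12.65° = 28.4 m.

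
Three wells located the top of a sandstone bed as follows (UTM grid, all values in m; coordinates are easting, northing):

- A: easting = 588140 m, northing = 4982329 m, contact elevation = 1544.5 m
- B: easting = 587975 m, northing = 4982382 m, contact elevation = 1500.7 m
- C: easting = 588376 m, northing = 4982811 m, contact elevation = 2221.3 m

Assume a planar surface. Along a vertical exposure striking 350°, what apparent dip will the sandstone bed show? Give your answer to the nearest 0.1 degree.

44.3°

Let the plane be z = a·easting + b·northing + c.
B−A: −165a + 53b = −43.8;  C−A: 236a + 482b = 676.8.
Solving gives a = 0.61911, b = 1.10101.
Unit vector along 350° is (sin 350°, cos 350°) = (-0.1736, 0.9848).
Slope in that direction = a·(-0.1736) + b·(0.9848) = 0.97678.
Apparent dip = arctan|0.97678| = 44.3° (true dip is 51.6°, so apparent ≤ true as expected).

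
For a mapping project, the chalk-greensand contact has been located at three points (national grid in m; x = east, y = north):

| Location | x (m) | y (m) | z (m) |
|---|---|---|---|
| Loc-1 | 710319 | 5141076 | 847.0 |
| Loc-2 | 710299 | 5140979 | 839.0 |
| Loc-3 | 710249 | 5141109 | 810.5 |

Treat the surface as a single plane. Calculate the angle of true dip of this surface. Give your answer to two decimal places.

Let the plane be z = a·x + b·y + c.
Loc-2−Loc-1: −20a − 97b = −8;  Loc-3−Loc-1: −70a + 33b = −36.5.
Solving gives a = 0.51067, b = −0.02282.
Gradient magnitude |∇z| = √(a² + b²) = √(0.26079 + 0.00052) = 0.51118.
True dip = arctan(0.51118) = 27.08°, dipping toward W (azimuth ≈ 273°).

27.08°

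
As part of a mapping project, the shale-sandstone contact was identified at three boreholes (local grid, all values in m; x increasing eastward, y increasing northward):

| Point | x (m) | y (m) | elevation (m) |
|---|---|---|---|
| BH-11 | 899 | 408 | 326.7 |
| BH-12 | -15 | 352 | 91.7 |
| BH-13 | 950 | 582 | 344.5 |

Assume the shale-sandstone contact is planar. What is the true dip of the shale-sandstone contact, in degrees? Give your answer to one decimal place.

Two edge vectors: BH-11→BH-12 = (-914, -56, -235), BH-11→BH-13 = (51, 174, 17.8).
Normal n = (BH-11→BH-12) × (BH-11→BH-13) = (39893.2, 4284.2, -156180).
So ∂z/∂x = −n_x/n_z = 0.25543 and ∂z/∂y = −n_y/n_z = 0.02743.
Gradient magnitude |∇z| = √(a² + b²) = √(0.06524 + 0.00075) = 0.25690.
True dip = arctan(0.25690) = 14.4°, dipping toward W (azimuth ≈ 264°).

14.4°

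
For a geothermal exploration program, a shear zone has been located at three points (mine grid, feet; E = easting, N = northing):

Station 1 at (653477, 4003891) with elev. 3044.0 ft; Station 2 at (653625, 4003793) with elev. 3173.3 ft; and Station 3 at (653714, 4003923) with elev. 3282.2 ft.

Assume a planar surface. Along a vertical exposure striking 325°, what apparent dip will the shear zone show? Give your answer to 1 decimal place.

23.2°

Two edge vectors: Station 1→Station 2 = (148, -98, 129.3), Station 1→Station 3 = (237, 32, 238.2).
Normal n = (Station 1→Station 2) × (Station 1→Station 3) = (-27481.2, -4609.5, 27962).
So ∂z/∂E = −n_x/n_z = 0.98281 and ∂z/∂N = −n_y/n_z = 0.16485.
Unit vector along 325° is (sin 325°, cos 325°) = (-0.5736, 0.8192).
Slope in that direction = a·(-0.5736) + b·(0.8192) = −0.42868.
Apparent dip = arctan|0.42868| = 23.2° (true dip is 44.9°, so apparent ≤ true as expected).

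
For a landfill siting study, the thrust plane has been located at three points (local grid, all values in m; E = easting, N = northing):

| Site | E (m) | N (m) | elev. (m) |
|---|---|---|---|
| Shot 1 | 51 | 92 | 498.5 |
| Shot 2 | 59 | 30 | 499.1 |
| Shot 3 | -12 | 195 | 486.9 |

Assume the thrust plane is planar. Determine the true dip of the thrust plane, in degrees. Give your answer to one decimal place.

Two edge vectors: Shot 1→Shot 2 = (8, -62, 0.6), Shot 1→Shot 3 = (-63, 103, -11.6).
Normal n = (Shot 1→Shot 2) × (Shot 1→Shot 3) = (657.4, 55, -3082).
So ∂z/∂E = −n_x/n_z = 0.21330 and ∂z/∂N = −n_y/n_z = 0.01785.
Gradient magnitude |∇z| = √(a² + b²) = √(0.04550 + 0.00032) = 0.21405.
True dip = arctan(0.21405) = 12.1°, dipping toward W (azimuth ≈ 265°).

12.1°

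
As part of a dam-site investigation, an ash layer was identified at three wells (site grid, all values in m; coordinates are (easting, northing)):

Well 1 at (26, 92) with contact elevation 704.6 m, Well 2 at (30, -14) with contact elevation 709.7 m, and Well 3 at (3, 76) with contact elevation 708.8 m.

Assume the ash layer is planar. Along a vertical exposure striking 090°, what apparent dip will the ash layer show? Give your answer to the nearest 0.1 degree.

Let the plane be z = a·E + b·N + c.
Well 2−Well 1: 4a − 106b = 5.1;  Well 3−Well 1: −23a − 16b = 4.2.
Solving gives a = −0.14532, b = −0.05360.
Unit vector along 090° is (sin 90°, cos 90°) = (1.0000, 0.0000).
Slope in that direction = a·(1.0000) + b·(0.0000) = −0.14532.
Apparent dip = arctan|0.14532| = 8.3° (true dip is 8.8°, so apparent ≤ true as expected).

8.3°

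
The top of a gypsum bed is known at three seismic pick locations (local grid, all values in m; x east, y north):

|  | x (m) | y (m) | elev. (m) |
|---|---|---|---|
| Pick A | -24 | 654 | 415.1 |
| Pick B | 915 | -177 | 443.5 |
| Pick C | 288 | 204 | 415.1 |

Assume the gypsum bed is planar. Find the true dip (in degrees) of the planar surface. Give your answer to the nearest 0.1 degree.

Let the plane be z = a·x + b·y + c.
Pick B−Pick A: 939a − 831b = 28.4;  Pick C−Pick A: 312a − 450b = 0.
Solving gives a = 0.07827, b = 0.05427.
Gradient magnitude |∇z| = √(a² + b²) = √(0.00613 + 0.00295) = 0.09524.
True dip = arctan(0.09524) = 5.4°, dipping toward SW (azimuth ≈ 235°).

5.4°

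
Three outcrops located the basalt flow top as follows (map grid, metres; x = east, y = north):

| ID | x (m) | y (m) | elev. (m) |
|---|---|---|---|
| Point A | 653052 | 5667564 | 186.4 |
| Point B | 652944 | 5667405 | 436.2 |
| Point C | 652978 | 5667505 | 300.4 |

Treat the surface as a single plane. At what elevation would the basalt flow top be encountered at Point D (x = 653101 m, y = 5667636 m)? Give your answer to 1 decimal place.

Let the plane be z = a·x + b·y + c.
Point B−Point A: −108a − 159b = 249.8;  Point C−Point A: −74a − 59b = 114.
Solving gives a = −0.628068224, b = −1.144456804.
Then c = 186.4 − a·653052 − b·5667564 = 6896629.79.
At (653101, 5667636): z = −410192.0 − 6486364.6 + 6896629.79 = 73.2 m.

73.2 m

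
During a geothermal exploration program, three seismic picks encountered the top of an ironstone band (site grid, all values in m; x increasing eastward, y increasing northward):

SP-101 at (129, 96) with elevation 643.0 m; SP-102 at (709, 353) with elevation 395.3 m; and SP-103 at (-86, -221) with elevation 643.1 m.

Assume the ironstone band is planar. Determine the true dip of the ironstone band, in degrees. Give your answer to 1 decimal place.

Let the plane be z = a·x + b·y + c.
SP-102−SP-101: 580a + 257b = −247.7;  SP-103−SP-101: −215a − 317b = 0.1.
Solving gives a = −0.61036, b = 0.41365.
Gradient magnitude |∇z| = √(a² + b²) = √(0.37254 + 0.17111) = 0.73732.
True dip = arctan(0.73732) = 36.4°, dipping toward SE (azimuth ≈ 124°).

36.4°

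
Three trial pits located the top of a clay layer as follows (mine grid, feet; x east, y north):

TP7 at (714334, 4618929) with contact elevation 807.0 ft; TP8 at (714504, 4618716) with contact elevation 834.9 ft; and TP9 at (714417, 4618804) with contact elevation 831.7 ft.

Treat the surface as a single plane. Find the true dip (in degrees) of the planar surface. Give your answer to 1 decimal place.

35.9°

Two edge vectors: TP7→TP8 = (170, -213, 27.9), TP7→TP9 = (83, -125, 24.7).
Normal n = (TP7→TP8) × (TP7→TP9) = (-1773.6, -1883.3, -3571).
So ∂z/∂x = −n_x/n_z = −0.49667 and ∂z/∂y = −n_y/n_z = −0.52739.
Gradient magnitude |∇z| = √(a² + b²) = √(0.24668 + 0.27814) = 0.72444.
True dip = arctan(0.72444) = 35.9°, dipping toward NE (azimuth ≈ 043°).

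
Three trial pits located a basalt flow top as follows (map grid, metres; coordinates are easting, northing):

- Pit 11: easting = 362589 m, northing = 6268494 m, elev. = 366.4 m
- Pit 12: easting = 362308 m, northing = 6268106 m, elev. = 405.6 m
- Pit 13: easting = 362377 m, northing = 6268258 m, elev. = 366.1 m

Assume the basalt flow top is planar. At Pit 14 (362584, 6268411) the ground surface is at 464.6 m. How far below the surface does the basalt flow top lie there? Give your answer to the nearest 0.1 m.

Two edge vectors: Pit 11→Pit 12 = (-281, -388, 39.2), Pit 11→Pit 13 = (-212, -236, -0.3).
Normal n = (Pit 11→Pit 12) × (Pit 11→Pit 13) = (9367.6, -8394.7, -15940).
So ∂z/∂easting = −n_x/n_z = 0.587678795 and ∂z/∂northing = −n_y/n_z = −0.526643664.
Intercept c from Pit 11: 366.4 − 213085.87 + 3301262.65 = 3088543.18.
At (362584, 6268411): z_contact = 213082.93 − 3301218.93 + 3088543.18 = 407.17 m.
Depth below ground = 464.6 − 407.17 = 57.4 m.

57.4 m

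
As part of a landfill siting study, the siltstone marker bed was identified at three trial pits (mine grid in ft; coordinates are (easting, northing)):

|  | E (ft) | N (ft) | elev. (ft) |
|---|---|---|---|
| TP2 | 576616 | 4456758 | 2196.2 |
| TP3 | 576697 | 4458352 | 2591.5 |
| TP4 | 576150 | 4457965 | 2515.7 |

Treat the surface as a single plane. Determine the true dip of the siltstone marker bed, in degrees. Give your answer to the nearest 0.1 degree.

14.2°

Two edge vectors: TP2→TP3 = (81, 1594, 395.3), TP2→TP4 = (-466, 1207, 319.5).
Normal n = (TP2→TP3) × (TP2→TP4) = (32155.9, -210089.3, 840571).
So ∂z/∂E = −n_x/n_z = −0.03825 and ∂z/∂N = −n_y/n_z = 0.24994.
Gradient magnitude |∇z| = √(a² + b²) = √(0.00146 + 0.06247) = 0.25285.
True dip = arctan(0.25285) = 14.2°, dipping toward S (azimuth ≈ 171°).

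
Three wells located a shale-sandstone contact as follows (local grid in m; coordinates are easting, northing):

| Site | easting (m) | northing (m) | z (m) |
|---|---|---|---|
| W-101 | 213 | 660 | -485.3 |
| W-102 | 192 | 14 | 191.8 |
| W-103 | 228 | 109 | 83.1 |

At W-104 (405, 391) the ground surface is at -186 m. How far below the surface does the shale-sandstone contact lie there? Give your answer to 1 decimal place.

Let the plane be z = a·easting + b·northing + c.
W-102−W-101: −21a − 646b = 677.1;  W-103−W-101: 15a − 551b = 568.4.
Solving gives a = −0.27730, b = −1.03913.
Then c = -485.3 − a·213 − b·660 = 259.59.
At (405, 391): z_contact = −112.31 − 406.30 + 259.59 = -259.02 m.
Depth below ground = -186 − (-259.02) = 73.0 m.

73.0 m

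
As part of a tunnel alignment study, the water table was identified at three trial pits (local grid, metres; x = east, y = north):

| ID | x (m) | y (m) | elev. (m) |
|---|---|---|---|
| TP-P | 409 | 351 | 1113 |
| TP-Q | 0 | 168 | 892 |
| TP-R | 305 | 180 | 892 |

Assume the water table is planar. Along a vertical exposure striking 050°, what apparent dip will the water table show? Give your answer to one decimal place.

39.0°

Two edge vectors: TP-P→TP-Q = (-409, -183, -221), TP-P→TP-R = (-104, -171, -221).
Normal n = (TP-P→TP-Q) × (TP-P→TP-R) = (2652, -67405, 50907).
So ∂z/∂x = −n_x/n_z = −0.05209 and ∂z/∂y = −n_y/n_z = 1.32408.
Unit vector along 050° is (sin 50°, cos 50°) = (0.7660, 0.6428).
Slope in that direction = a·(0.7660) + b·(0.6428) = 0.81120.
Apparent dip = arctan|0.81120| = 39.0° (true dip is 53.0°, so apparent ≤ true as expected).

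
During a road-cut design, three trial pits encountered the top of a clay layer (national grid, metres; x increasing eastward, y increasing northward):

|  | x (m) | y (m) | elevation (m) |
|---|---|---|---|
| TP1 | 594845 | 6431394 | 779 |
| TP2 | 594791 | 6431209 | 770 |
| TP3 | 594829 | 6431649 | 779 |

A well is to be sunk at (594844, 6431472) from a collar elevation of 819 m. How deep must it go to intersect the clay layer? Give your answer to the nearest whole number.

Two edge vectors: TP1→TP2 = (-54, -185, -9), TP1→TP3 = (-16, 255, 0).
Normal n = (TP1→TP2) × (TP1→TP3) = (2295, 144, -16730).
So ∂z/∂x = −n_x/n_z = 0.13717872 and ∂z/∂y = −n_y/n_z = 0.00860729.
Intercept c from TP1: 779 − 81600.08 − 55356.89 = −136177.96.
At (594844, 6431472): z_contact = 81599.9 + 55357.6 − 136177.96 = 779.5 m.
Depth below ground = 819 − 779.5 = 39 m.

39 m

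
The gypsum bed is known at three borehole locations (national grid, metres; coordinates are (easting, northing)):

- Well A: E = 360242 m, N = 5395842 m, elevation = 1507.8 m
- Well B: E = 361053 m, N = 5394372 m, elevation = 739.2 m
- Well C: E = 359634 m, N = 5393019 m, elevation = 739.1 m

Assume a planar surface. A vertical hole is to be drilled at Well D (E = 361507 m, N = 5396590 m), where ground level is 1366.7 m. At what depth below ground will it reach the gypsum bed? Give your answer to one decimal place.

15.8 m

Let the plane be z = a·E + b·N + c.
Well B−Well A: 811a − 1470b = −768.6;  Well C−Well A: −608a − 2823b = −768.7.
Solving gives a = −0.326641290, b = 0.342648921.
Then c = 1507.8 − a·360242 − b·5395842 = −1729701.73.
At (361507, 5396590): z_contact = −118083.11 + 1849135.74 − 1729701.73 = 1350.90 m.
Depth below ground = 1366.7 − 1350.90 = 15.8 m.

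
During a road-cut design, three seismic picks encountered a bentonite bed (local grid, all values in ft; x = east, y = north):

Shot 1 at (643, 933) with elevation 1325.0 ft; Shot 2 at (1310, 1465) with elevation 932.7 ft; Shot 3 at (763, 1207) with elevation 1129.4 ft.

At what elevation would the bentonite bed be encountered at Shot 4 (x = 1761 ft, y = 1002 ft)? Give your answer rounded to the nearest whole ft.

1244 ft

Let the plane be z = a·x + b·y + c.
Shot 2−Shot 1: 667a + 532b = −392.3;  Shot 3−Shot 1: 120a + 274b = −195.6.
Solving gives a = −0.02885, b = −0.70123.
Then c = 1325 − a·643 − b·933 = 1997.80.
At (1761, 1002): z = −50.8 − 702.6 + 1997.80 = 1244.4 ft.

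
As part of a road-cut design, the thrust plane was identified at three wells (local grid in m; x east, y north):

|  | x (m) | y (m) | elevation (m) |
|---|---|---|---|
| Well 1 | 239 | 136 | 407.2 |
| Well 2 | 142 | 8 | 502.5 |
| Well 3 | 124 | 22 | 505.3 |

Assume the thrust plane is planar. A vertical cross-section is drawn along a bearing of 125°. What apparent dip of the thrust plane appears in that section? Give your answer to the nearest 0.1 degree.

8.7°

Let the plane be z = a·x + b·y + c.
Well 2−Well 1: −97a − 128b = 95.3;  Well 3−Well 1: −115a − 114b = 98.1.
Solving gives a = −0.46221, b = −0.39427.
Unit vector along 125° is (sin 125°, cos 125°) = (0.8192, -0.5736).
Slope in that direction = a·(0.8192) + b·(-0.5736) = −0.15248.
Apparent dip = arctan|0.15248| = 8.7° (true dip is 31.3°, so apparent ≤ true as expected).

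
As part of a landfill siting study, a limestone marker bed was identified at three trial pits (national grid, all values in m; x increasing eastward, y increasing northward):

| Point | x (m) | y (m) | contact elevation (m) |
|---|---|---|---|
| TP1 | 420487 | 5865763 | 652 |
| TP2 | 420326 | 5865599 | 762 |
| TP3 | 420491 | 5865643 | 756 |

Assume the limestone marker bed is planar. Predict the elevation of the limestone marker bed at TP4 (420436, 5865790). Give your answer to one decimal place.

618.9 m

Two edge vectors: TP1→TP2 = (-161, -164, 110), TP1→TP3 = (4, -120, 104).
Normal n = (TP1→TP2) × (TP1→TP3) = (-3856, 17184, 19976).
So ∂z/∂x = −n_x/n_z = 0.193031638 and ∂z/∂y = −n_y/n_z = −0.860232279.
Intercept c from TP1: 652 − 81167.29 + 5045918.67 = 4965403.38.
At (420436, 5865790): z = 81157.4 − 5045941.9 + 4965403.38 = 618.9 m.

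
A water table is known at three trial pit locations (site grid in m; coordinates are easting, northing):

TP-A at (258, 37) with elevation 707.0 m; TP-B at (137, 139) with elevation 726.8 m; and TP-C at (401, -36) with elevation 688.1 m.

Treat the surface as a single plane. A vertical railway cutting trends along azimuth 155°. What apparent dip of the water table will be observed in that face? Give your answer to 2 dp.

Let the plane be z = a·easting + b·northing + c.
TP-B−TP-A: −121a + 102b = 19.8;  TP-C−TP-A: 143a − 73b = −18.9.
Solving gives a = −0.08385, b = 0.09465.
Unit vector along 155° is (sin 155°, cos 155°) = (0.4226, -0.9063).
Slope in that direction = a·(0.4226) + b·(-0.9063) = −0.12122.
Apparent dip = arctan|0.12122| = 6.91° (true dip is 7.2°, so apparent ≤ true as expected).

6.91°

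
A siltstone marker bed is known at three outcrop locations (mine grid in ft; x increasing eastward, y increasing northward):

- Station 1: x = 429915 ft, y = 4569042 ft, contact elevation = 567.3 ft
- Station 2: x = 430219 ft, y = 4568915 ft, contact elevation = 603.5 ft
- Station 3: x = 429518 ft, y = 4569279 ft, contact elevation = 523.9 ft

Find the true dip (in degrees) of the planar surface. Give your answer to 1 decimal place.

8.6°

Two edge vectors: Station 1→Station 2 = (304, -127, 36.2), Station 1→Station 3 = (-397, 237, -43.4).
Normal n = (Station 1→Station 2) × (Station 1→Station 3) = (-3067.6, -1177.8, 21629).
So ∂z/∂x = −n_x/n_z = 0.14183 and ∂z/∂y = −n_y/n_z = 0.05445.
Gradient magnitude |∇z| = √(a² + b²) = √(0.02012 + 0.00297) = 0.15192.
True dip = arctan(0.15192) = 8.6°, dipping toward WSW (azimuth ≈ 249°).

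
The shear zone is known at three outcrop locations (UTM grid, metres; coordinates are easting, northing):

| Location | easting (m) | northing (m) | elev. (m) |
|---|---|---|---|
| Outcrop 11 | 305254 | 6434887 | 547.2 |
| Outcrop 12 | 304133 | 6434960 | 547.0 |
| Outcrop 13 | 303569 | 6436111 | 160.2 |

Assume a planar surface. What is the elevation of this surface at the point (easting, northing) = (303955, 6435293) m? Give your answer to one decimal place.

Two edge vectors: Outcrop 11→Outcrop 12 = (-1121, 73, -0.2), Outcrop 11→Outcrop 13 = (-1685, 1224, -387).
Normal n = (Outcrop 11→Outcrop 12) × (Outcrop 11→Outcrop 13) = (-28006.2, -433490, -1249099).
So ∂z/∂easting = −n_x/n_z = −0.022421121 and ∂z/∂northing = −n_y/n_z = −0.347042148.
Intercept c from Outcrop 11: 547.2 + 6844.14 + 2233177.01 = 2240568.34.
At (303955, 6435293): z = −6815.0 − 2233317.9 + 2240568.34 = 435.4 m.

435.4 m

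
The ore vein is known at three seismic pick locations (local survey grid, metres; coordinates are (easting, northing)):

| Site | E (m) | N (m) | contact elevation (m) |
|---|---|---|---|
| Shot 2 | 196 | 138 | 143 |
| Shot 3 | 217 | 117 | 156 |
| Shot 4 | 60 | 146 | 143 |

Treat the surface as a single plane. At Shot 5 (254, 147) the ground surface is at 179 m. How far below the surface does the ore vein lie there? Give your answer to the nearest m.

44 m

Two edge vectors: Shot 2→Shot 3 = (21, -21, 13), Shot 2→Shot 4 = (-136, 8, 0).
Normal n = (Shot 2→Shot 3) × (Shot 2→Shot 4) = (-104, -1768, -2688).
So ∂z/∂E = −n_x/n_z = −0.03869 and ∂z/∂N = −n_y/n_z = −0.65774.
Intercept c from Shot 2: 143 + 7.58 + 90.77 = 241.35.
At (254, 147): z_contact = −9.8 − 96.7 + 241.35 = 134.8 m.
Depth below ground = 179 − 134.8 = 44 m.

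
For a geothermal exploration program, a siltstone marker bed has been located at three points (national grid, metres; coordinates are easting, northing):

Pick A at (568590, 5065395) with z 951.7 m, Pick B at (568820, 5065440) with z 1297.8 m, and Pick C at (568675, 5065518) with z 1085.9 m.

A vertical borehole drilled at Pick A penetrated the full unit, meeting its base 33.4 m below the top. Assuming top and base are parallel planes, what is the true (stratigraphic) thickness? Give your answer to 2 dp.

18.58 m

Let the plane be z = a·easting + b·northing + c.
Pick B−Pick A: 230a + 45b = 346.1;  Pick C−Pick A: 85a + 123b = 134.2.
Solving gives a = 1.49321, b = 0.05917.
|∇z| = √(a²+b²) = 1.49438, so dip δ = arctan(1.49438) = 56.21°.
True thickness = vertical thickness × cos δ = 33.4 × cos 56.21° = 18.58 m.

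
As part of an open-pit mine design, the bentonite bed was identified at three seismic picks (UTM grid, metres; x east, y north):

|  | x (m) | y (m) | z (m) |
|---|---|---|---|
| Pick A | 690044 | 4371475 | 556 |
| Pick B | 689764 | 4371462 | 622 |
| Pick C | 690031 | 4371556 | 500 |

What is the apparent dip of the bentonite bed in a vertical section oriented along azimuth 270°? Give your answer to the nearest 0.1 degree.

11.4°

Two edge vectors: Pick A→Pick B = (-280, -13, 66), Pick A→Pick C = (-13, 81, -56).
Normal n = (Pick A→Pick B) × (Pick A→Pick C) = (-4618, -16538, -22849).
So ∂z/∂x = −n_x/n_z = −0.20211 and ∂z/∂y = −n_y/n_z = −0.72380.
Unit vector along 270° is (sin 270°, cos 270°) = (-1.0000, -0.0000).
Slope in that direction = a·(-1.0000) + b·(-0.0000) = 0.20211.
Apparent dip = arctan|0.20211| = 11.4° (true dip is 36.9°, so apparent ≤ true as expected).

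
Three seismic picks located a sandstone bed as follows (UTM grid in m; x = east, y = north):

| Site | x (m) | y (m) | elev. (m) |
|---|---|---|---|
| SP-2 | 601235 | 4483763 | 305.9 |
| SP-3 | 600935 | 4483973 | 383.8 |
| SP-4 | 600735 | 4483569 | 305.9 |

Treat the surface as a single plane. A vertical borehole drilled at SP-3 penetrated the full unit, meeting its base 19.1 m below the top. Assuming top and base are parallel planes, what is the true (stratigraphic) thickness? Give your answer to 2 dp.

Two edge vectors: SP-2→SP-3 = (-300, 210, 77.9), SP-2→SP-4 = (-500, -194, 0).
Normal n = (SP-2→SP-3) × (SP-2→SP-4) = (15112.6, -38950, 163200).
So ∂z/∂x = −n_x/n_z = −0.09260 and ∂z/∂y = −n_y/n_z = 0.23866.
|∇z| = √(a²+b²) = 0.25600, so dip δ = arctan(0.25600) = 14.36°.
True thickness = vertical thickness × cos δ = 19.1 × cos 14.36° = 18.50 m.

18.50 m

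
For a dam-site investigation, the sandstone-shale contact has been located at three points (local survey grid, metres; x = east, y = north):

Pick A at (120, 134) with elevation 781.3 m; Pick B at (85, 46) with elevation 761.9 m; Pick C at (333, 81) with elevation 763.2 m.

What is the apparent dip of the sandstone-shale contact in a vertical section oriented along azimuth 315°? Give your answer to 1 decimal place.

10.4°

Let the plane be z = a·x + b·y + c.
Pick B−Pick A: −35a − 88b = −19.4;  Pick C−Pick A: 213a − 53b = −18.1.
Solving gives a = −0.02741, b = 0.23136.
Unit vector along 315° is (sin 315°, cos 315°) = (-0.7071, 0.7071).
Slope in that direction = a·(-0.7071) + b·(0.7071) = 0.18297.
Apparent dip = arctan|0.18297| = 10.4° (true dip is 13.1°, so apparent ≤ true as expected).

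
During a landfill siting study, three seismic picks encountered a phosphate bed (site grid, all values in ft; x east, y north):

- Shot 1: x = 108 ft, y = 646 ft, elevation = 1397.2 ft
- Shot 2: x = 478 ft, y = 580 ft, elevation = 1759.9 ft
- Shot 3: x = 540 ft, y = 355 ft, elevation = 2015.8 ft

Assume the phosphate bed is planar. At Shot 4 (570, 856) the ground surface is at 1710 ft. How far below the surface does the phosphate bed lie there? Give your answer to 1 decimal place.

Let the plane be z = a·x + b·y + c.
Shot 2−Shot 1: 370a − 66b = 362.7;  Shot 3−Shot 1: 432a − 291b = 618.6.
Solving gives a = 0.81758, b = −0.91204.
Then c = 1397.2 − a·108 − b·646 = 1898.08.
At (570, 856): z_contact = 466.02 − 780.71 + 1898.08 = 1583.39 ft.
Depth below ground = 1710 − 1583.39 = 126.6 ft.

126.6 ft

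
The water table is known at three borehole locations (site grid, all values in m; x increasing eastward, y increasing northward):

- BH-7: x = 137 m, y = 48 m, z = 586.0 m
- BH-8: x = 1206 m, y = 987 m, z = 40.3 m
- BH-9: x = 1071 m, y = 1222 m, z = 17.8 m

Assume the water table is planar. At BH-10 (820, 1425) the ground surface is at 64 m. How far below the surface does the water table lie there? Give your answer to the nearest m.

Let the plane be z = a·x + b·y + c.
BH-8−BH-7: 1069a + 939b = −545.7;  BH-9−BH-7: 934a + 1174b = −568.2.
Solving gives a = −0.28338, b = −0.25854.
Then c = 586 − a·137 − b·48 = 637.23.
At (820, 1425): z_contact = −232.4 − 368.4 + 637.23 = 36.4 m.
Depth below ground = 64 − 36.4 = 28 m.

28 m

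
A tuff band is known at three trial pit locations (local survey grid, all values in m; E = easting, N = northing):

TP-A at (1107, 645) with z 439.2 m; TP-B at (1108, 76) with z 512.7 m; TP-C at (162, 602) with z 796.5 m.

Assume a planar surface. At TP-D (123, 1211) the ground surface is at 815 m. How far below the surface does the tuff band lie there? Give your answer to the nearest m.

Two edge vectors: TP-A→TP-B = (1, -569, 73.5), TP-A→TP-C = (-945, -43, 357.3).
Normal n = (TP-A→TP-B) × (TP-A→TP-C) = (-200143.2, -69814.8, -537748).
So ∂z/∂E = −n_x/n_z = −0.37219 and ∂z/∂N = −n_y/n_z = −0.12983.
Intercept c from TP-A: 439.2 + 412.01 + 83.74 = 934.95.
At (123, 1211): z_contact = −45.8 − 157.2 + 934.95 = 732.0 m.
Depth below ground = 815 − 732.0 = 83 m.

83 m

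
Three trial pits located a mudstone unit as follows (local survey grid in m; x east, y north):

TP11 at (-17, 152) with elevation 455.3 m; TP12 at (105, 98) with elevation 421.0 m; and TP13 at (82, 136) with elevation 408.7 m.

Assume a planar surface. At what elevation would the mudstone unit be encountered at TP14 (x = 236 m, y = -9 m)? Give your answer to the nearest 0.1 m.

417.2 m

Let the plane be z = a·x + b·y + c.
TP12−TP11: 122a − 54b = −34.3;  TP13−TP11: 99a − 16b = −46.6.
Solving gives a = −0.57973, b = −0.67457.
Then c = 455.3 − a·-17 − b·152 = 547.98.
At (236, -9): z = −136.8 + 6.1 + 547.98 = 417.2 m.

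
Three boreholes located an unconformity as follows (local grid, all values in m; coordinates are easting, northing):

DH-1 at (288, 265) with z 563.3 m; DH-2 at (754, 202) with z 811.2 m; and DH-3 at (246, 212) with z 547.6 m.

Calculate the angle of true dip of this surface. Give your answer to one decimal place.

Two edge vectors: DH-1→DH-2 = (466, -63, 247.9), DH-1→DH-3 = (-42, -53, -15.7).
Normal n = (DH-1→DH-2) × (DH-1→DH-3) = (14127.8, -3095.6, -27344).
So ∂z/∂easting = −n_x/n_z = 0.51667 and ∂z/∂northing = −n_y/n_z = −0.11321.
Gradient magnitude |∇z| = √(a² + b²) = √(0.26695 + 0.01282) = 0.52893.
True dip = arctan(0.52893) = 27.9°, dipping toward WNW (azimuth ≈ 282°).

27.9°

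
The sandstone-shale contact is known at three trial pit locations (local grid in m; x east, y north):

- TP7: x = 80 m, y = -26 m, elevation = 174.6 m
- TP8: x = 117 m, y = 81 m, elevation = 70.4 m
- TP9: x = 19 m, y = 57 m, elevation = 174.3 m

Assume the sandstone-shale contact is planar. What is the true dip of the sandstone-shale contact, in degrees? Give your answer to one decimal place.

48.1°

Let the plane be z = a·x + b·y + c.
TP8−TP7: 37a + 107b = −104.2;  TP9−TP7: −61a + 83b = −0.3.
Solving gives a = −0.89774, b = −0.66340.
Gradient magnitude |∇z| = √(a² + b²) = √(0.80594 + 0.44010) = 1.11626.
True dip = arctan(1.11626) = 48.1°, dipping toward NE (azimuth ≈ 054°).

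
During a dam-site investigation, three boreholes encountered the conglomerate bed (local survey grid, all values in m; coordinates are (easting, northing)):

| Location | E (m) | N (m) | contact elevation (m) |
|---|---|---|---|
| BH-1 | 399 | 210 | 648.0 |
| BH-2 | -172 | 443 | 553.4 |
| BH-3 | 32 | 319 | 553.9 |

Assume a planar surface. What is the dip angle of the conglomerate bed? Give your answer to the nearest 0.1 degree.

Let the plane be z = a·E + b·N + c.
BH-2−BH-1: −571a + 233b = −94.6;  BH-3−BH-1: −367a + 109b = −94.1.
Solving gives a = 0.49905, b = 0.81699.
Gradient magnitude |∇z| = √(a² + b²) = √(0.24905 + 0.66747) = 0.95735.
True dip = arctan(0.95735) = 43.8°, dipping toward SSW (azimuth ≈ 211°).

43.8°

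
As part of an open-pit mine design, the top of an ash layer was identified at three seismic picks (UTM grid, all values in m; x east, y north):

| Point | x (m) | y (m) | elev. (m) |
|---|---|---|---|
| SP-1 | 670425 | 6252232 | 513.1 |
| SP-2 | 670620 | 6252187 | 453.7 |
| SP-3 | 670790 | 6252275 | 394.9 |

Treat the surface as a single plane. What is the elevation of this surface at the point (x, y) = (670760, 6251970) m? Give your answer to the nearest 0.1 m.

421.2 m

Let the plane be z = a·x + b·y + c.
SP-2−SP-1: 195a − 45b = −59.4;  SP-3−SP-1: 365a + 43b = −118.2.
Solving gives a = −0.317339782, b = −0.055139057.
Then c = 513.1 − a·670425 − b·6252232 = 558007.80.
At (670760, 6251970): z = −212858.8 − 344727.7 + 558007.80 = 421.2 m.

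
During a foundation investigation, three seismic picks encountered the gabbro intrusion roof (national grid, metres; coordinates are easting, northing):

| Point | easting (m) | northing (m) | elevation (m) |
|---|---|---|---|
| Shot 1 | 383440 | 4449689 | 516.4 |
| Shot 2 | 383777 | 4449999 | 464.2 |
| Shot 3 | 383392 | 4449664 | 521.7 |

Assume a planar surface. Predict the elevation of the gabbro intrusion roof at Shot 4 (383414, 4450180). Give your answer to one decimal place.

463.0 m

Let the plane be z = a·easting + b·northing + c.
Shot 2−Shot 1: 337a + 310b = −52.2;  Shot 3−Shot 1: −48a − 25b = 5.3.
Solving gives a = −0.052362510, b = −0.111463981.
Then c = 516.4 − a·383440 − b·4449689 = 516574.33.
At (383414, 4450180): z = −20076.5 − 496034.8 + 516574.33 = 463.0 m.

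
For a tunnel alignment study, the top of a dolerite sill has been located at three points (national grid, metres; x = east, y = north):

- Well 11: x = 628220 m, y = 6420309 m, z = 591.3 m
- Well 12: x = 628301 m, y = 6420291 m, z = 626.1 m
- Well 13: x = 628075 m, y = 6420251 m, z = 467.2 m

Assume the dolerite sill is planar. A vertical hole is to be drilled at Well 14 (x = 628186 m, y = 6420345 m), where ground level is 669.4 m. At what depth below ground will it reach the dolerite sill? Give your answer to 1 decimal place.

Let the plane be z = a·x + b·y + c.
Well 12−Well 11: 81a − 18b = 34.8;  Well 13−Well 11: −145a − 58b = −124.1.
Solving gives a = 0.581855501, b = 0.685016420.
Then c = 591.3 − a·628220 − b·6420309 = −4762959.05.
At (628186, 6420345): z_contact = 365513.48 + 4398041.75 − 4762959.05 = 596.18 m.
Depth below ground = 669.4 − 596.18 = 73.2 m.

73.2 m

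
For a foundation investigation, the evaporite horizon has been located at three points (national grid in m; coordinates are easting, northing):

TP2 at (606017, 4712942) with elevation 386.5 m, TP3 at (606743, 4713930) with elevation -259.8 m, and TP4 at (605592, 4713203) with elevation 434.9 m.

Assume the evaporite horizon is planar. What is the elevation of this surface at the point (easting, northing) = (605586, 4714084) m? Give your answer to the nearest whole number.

Let the plane be z = a·easting + b·northing + c.
TP3−TP2: 726a + 988b = −646.3;  TP4−TP2: −425a + 261b = 48.4.
Solving gives a = −0.35528138, b = −0.39308271.
Then c = 386.5 − a·606017 − b·4712942 = 2068269.07.
At (605586, 4714084): z = −215153.4 − 1853024.9 + 2068269.07 = 90.7 m.

91 m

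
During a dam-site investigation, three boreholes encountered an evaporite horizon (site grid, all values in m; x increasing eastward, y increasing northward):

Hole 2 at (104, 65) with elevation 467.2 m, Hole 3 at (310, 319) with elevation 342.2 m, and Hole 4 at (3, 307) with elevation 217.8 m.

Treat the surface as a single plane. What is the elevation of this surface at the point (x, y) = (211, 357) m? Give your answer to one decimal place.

266.6 m

Two edge vectors: Hole 2→Hole 3 = (206, 254, -125), Hole 2→Hole 4 = (-101, 242, -249.4).
Normal n = (Hole 2→Hole 3) × (Hole 2→Hole 4) = (-33097.6, 64001.4, 75506).
So ∂z/∂x = −n_x/n_z = 0.43834 and ∂z/∂y = −n_y/n_z = −0.84763.
Intercept c from Hole 2: 467.2 − 45.59 + 55.10 = 476.71.
At (211, 357): z = 92.5 − 302.6 + 476.71 = 266.6 m.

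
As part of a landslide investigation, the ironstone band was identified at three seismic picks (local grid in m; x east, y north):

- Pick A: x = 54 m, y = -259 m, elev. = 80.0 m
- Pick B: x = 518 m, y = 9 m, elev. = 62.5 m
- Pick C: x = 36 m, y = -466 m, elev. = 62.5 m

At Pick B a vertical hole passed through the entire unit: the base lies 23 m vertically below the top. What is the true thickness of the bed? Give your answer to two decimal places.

Let the plane be z = a·x + b·y + c.
Pick B−Pick A: 464a + 268b = −17.5;  Pick C−Pick A: −18a − 207b = −17.5.
Solving gives a = −0.09112, b = 0.09246.
|∇z| = √(a²+b²) = 0.12982, so dip δ = arctan(0.12982) = 7.40°.
True thickness = vertical thickness × cos δ = 23 × cos 7.40° = 22.81 m.

22.81 m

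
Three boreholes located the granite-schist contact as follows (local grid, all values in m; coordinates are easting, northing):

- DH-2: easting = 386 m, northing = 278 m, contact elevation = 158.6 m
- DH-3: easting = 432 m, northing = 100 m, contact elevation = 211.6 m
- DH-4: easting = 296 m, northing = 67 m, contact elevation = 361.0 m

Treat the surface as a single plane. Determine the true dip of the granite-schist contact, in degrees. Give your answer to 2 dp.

47.99°

Let the plane be z = a·easting + b·northing + c.
DH-3−DH-2: 46a − 178b = 53;  DH-4−DH-2: −90a − 211b = 202.4.
Solving gives a = −0.96572, b = −0.54732.
Gradient magnitude |∇z| = √(a² + b²) = √(0.93262 + 0.29956) = 1.11004.
True dip = arctan(1.11004) = 47.99°, dipping toward ENE (azimuth ≈ 060°).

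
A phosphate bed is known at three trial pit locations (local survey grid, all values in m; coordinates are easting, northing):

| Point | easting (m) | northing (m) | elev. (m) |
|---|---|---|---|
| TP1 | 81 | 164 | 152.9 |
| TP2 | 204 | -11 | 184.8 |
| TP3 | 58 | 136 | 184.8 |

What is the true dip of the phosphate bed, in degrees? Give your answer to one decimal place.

Let the plane be z = a·easting + b·northing + c.
TP2−TP1: 123a − 175b = 31.9;  TP3−TP1: −23a − 28b = 31.9.
Solving gives a = −0.62784, b = −0.62356.
Gradient magnitude |∇z| = √(a² + b²) = √(0.39418 + 0.38883) = 0.88488.
True dip = arctan(0.88488) = 41.5°, dipping toward NE (azimuth ≈ 045°).

41.5°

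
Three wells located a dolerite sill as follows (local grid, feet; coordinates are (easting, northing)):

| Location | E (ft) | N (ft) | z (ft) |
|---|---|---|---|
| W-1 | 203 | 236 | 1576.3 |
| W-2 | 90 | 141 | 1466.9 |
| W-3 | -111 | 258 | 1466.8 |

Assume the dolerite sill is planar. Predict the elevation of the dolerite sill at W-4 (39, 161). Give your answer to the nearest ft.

1460 ft

Let the plane be z = a·E + b·N + c.
W-2−W-1: −113a − 95b = −109.4;  W-3−W-1: −314a + 22b = −109.5.
Solving gives a = 0.39638, b = 0.68010.
Then c = 1576.3 − a·203 − b·236 = 1335.33.
At (39, 161): z = 15.5 + 109.5 + 1335.33 = 1460.3 ft.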